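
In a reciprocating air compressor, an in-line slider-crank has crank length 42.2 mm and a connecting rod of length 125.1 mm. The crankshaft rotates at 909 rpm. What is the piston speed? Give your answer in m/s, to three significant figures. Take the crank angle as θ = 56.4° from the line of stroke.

4.00

ω = 2π·909/60 = 95.19 rad/s
For an in-line slider-crank, x = r cosθ + √(L² − r² sin²θ), so v = −rω sinθ·[1 + r cosθ/√(L² − r² sin²θ)].
With r = 0.0422 m, L = 0.1251 m, θ = 56.4°: √(L² − r² sin²θ) = 0.12006 m.
v = −0.0422·95.19·0.83292·[1 + 0.0422·0.55339/0.12006] = -3.9967 m/s.
|v| = 3.9967 m/s.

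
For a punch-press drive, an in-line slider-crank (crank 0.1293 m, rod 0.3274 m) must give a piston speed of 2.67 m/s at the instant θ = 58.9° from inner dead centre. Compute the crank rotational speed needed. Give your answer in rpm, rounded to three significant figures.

189

For an in-line slider-crank, |v_piston| = rω|sinθ|·[1 + r cosθ/√(L² − r² sin²θ)].
With r = 0.1293 m, L = 0.3274 m, θ = 58.9°: the bracketed kinematic factor |dx/dθ| = 0.13471 m.
ω = v/|dx/dθ| = 2.67/0.13471 = 19.82 rad/s.
N = 60ω/(2π) = 189.26 rpm.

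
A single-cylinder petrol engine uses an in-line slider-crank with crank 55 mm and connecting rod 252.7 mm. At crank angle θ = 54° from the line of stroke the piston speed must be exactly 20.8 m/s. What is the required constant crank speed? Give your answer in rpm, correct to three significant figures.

3950

For an in-line slider-crank, |v_piston| = rω|sinθ|·[1 + r cosθ/√(L² − r² sin²θ)].
With r = 0.055 m, L = 0.2527 m, θ = 54°: the bracketed kinematic factor |dx/dθ| = 0.050279 m.
ω = v/|dx/dθ| = 20.8/0.050279 = 413.69 rad/s.
N = 60ω/(2π) = 3950.5 rpm.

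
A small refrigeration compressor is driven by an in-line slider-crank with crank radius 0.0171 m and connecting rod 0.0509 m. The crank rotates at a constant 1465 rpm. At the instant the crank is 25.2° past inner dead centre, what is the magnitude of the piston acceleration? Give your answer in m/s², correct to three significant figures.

454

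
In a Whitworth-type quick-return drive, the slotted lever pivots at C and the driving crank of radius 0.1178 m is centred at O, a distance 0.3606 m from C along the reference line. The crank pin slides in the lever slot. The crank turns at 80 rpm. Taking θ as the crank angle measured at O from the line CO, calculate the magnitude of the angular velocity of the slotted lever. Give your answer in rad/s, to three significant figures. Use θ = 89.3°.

0.832

ω = 8.378 rad/s (from 80 rpm).
Crank pin A relative to C: A = (d + r cosθ, r sinθ); lever angle φ = atan2(r sinθ, d + r cosθ).
Differentiating tanφ: φ̇ = rω(d cosθ + r)/(d² + r² + 2dr cosθ).
d² + r² + 2dr cosθ = |CA|² = 0.144947 m²;  d cosθ + r = +0.12221 m.
|ω_lever| = |0.1178·8.378·+0.12221| / 0.144947 = 0.83204 rad/s.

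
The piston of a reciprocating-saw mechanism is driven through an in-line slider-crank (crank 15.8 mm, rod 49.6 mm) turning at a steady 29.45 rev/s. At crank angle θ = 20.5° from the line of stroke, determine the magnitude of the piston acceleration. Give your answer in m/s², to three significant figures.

ω = 2π·29.5 = 185 rad/s
x(θ) = r cosθ + √(L² − r² sin²θ); with ω constant, a = ω²·d²x/dθ².
d²x/dθ² = −r cosθ − r²(cos2θ)/√u − r⁴ sin²2θ/(4u^{3/2}),  u = L² − r² sin²θ = 0.00242954 m².
Substituting r = 0.0158 m, L = 0.0496 m, θ = 20.5°: d²x/dθ² = -0.018678 m.
a = ω²·d²x/dθ² = (185)²·(-0.018678) = -639.52 m/s²;  |a| = 639.52 m/s².

640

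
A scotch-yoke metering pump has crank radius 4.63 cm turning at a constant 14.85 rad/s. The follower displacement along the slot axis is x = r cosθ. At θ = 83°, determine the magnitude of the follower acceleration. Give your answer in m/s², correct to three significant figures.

ω = 14.85 rad/s
x = r cosθ ⇒ ẍ = −rω² cosθ (ω constant).
|a| = rω²|cosθ| = 0.0463·(14.85)²·|cos 83°| = 1.2443 m/s².

1.24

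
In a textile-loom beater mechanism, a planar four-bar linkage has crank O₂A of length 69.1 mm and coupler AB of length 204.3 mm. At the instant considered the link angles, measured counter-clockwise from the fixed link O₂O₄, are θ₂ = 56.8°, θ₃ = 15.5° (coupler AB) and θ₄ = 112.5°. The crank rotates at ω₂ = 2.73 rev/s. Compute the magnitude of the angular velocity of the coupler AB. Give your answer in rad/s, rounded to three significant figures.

ω₂ = 17.15 rad/s (from 2.73 rev/s).
Differentiating the loop-closure r₂e^{iθ₂}+r₃e^{iθ₃}=r₁+r₄e^{iθ₄} gives r₂ω₂e^{iθ₂}+r₃ω₃e^{iθ₃}=r₄ω₄e^{iθ₄}.
Eliminating the other unknown: ω₃ = r₂ω₂ sin(θ₄−θ₂) / [r₃ sin(θ₃−θ₄)].
Numerator sine = +0.82610; denominator sine = -0.99255.
Result = 0.0691·17.15·(+0.82610) / (0.2043·(-0.99255)) = -4.8287 rad/s; magnitude 4.8287 rad/s.

4.83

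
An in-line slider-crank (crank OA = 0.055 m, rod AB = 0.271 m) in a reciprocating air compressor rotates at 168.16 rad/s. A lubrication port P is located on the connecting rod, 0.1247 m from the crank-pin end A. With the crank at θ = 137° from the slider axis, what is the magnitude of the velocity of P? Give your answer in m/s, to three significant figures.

6.92

ω = 168.2 rad/s.  Crank-pin speed |V_A| = rω = 9.2488 m/s, perpendicular to OA.
Rod angle: sinφ = −(r/L) sinθ ⇒ φ = -7.956°; ω_rod = −rω cosθ/√(L²−r²sin²θ) = +25.203 rad/s.
V_P = V_A + ω_rod × AP, with AP = 0.1247 m along the rod.
Components: V_Px = −rω sinθ − a·ω_rod·sinφ = -5.8727 m/s;  V_Py = rω cosθ + a·ω_rod·cosφ = -3.6516 m/s.
|V_P| = √(V_Px² + V_Py²) = 6.9154 m/s.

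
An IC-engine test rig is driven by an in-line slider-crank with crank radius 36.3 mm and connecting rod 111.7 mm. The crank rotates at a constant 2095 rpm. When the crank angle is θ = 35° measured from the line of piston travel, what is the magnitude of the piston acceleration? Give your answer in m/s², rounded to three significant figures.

1640

ω = 2π·2095/60 = 219.4 rad/s
x(θ) = r cosθ + √(L² − r² sin²θ); with ω constant, a = ω²·d²x/dθ².
d²x/dθ² = −r cosθ − r²(cos2θ)/√u − r⁴ sin²2θ/(4u^{3/2}),  u = L² − r² sin²θ = 0.0120434 m².
Substituting r = 0.0363 m, L = 0.1117 m, θ = 35°: d²x/dθ² = -0.034132 m.
a = ω²·d²x/dθ² = (219.4)²·(-0.034132) = -1642.8 m/s²;  |a| = 1642.8 m/s².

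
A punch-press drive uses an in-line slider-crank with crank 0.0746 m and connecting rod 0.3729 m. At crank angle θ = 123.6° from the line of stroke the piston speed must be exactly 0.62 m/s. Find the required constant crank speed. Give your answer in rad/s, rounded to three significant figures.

For an in-line slider-crank, |v_piston| = rω|sinθ|·[1 + r cosθ/√(L² − r² sin²θ)].
With r = 0.0746 m, L = 0.3729 m, θ = 123.6°: the bracketed kinematic factor |dx/dθ| = 0.055159 m.
ω = v/|dx/dθ| = 0.62/0.055159 = 11.24 rad/s.

11.2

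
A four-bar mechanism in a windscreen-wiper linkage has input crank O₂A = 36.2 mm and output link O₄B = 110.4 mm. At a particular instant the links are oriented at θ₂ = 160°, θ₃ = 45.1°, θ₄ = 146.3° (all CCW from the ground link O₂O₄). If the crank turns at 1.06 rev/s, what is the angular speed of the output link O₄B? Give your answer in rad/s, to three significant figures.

2.02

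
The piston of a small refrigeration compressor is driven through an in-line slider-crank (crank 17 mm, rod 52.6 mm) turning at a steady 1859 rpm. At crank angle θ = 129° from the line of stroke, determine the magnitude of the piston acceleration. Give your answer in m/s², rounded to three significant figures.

ω = 2π·1859/60 = 194.7 rad/s
x(θ) = r cosθ + √(L² − r² sin²θ); with ω constant, a = ω²·d²x/dθ².
d²x/dθ² = −r cosθ − r²(cos2θ)/√u − r⁴ sin²2θ/(4u^{3/2}),  u = L² − r² sin²θ = 0.00259222 m².
Substituting r = 0.017 m, L = 0.0526 m, θ = 129°: d²x/dθ² = +0.011727 m.
a = ω²·d²x/dθ² = (194.7)²·(+0.011727) = +444.44 m/s²;  |a| = 444.44 m/s².

444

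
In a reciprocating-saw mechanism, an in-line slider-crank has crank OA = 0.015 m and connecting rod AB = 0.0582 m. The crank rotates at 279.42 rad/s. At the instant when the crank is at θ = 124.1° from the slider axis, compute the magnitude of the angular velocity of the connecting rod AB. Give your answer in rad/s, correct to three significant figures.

41.3

ω = 279.4 rad/s
The rod makes angle φ with the slider axis where L sinφ = r sinθ; differentiating, L cosφ·φ̇ = r ω cosθ.
L cosφ = √(L² − r² sin²θ) = 0.056859 m.
|ω_rod| = r ω |cosθ| / √(L² − r² sin²θ) = 0.015·279.4·0.56064/0.056859 = 41.327 rad/s.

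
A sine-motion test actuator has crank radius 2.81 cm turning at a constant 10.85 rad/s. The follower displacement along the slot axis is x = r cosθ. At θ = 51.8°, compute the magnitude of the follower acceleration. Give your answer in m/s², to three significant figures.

ω = 10.85 rad/s
x = r cosθ ⇒ ẍ = −rω² cosθ (ω constant).
|a| = rω²|cosθ| = 0.0281·(10.85)²·|cos 51.8°| = 2.0457 m/s².

2.05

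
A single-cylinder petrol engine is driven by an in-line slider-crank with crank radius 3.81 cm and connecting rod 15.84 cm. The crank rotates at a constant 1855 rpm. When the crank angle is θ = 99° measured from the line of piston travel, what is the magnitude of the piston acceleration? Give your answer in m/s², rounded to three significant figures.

563

ω = 2π·1855/60 = 194.3 rad/s
x(θ) = r cosθ + √(L² − r² sin²θ); with ω constant, a = ω²·d²x/dθ².
d²x/dθ² = −r cosθ − r²(cos2θ)/√u − r⁴ sin²2θ/(4u^{3/2}),  u = L² − r² sin²θ = 0.0236745 m².
Substituting r = 0.0381 m, L = 0.1584 m, θ = 99°: d²x/dθ² = +0.014919 m.
a = ω²·d²x/dθ² = (194.3)²·(+0.014919) = +562.97 m/s²;  |a| = 562.97 m/s².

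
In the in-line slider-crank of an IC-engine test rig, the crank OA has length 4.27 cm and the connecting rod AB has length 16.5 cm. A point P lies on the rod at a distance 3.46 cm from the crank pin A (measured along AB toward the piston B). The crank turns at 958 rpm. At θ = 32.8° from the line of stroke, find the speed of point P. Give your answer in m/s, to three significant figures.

3.74

ω = 100.3 rad/s.  Crank-pin speed |V_A| = rω = 4.2837 m/s, perpendicular to OA.
Rod angle: sinφ = −(r/L) sinθ ⇒ φ = -8.059°; ω_rod = −rω cosθ/√(L²−r²sin²θ) = -22.04 rad/s.
V_P = V_A + ω_rod × AP, with AP = 0.0346 m along the rod.
Components: V_Px = −rω sinθ − a·ω_rod·sinφ = -2.4274 m/s;  V_Py = rω cosθ + a·ω_rod·cosφ = +2.8457 m/s.
|V_P| = √(V_Px² + V_Py²) = 3.7404 m/s.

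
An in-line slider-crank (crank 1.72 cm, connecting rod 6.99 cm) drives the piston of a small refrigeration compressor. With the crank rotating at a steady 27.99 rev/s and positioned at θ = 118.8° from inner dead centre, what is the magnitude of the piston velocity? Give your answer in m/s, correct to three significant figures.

2.33

ω = 2π·28 = 175.9 rad/s
For an in-line slider-crank, x = r cosθ + √(L² − r² sin²θ), so v = −rω sinθ·[1 + r cosθ/√(L² − r² sin²θ)].
With r = 0.0172 m, L = 0.0699 m, θ = 118.8°: √(L² − r² sin²θ) = 0.068256 m.
v = −0.0172·175.9·0.87631·[1 + 0.0172·-0.48175/0.068256] = -2.3289 m/s.
|v| = 2.3289 m/s.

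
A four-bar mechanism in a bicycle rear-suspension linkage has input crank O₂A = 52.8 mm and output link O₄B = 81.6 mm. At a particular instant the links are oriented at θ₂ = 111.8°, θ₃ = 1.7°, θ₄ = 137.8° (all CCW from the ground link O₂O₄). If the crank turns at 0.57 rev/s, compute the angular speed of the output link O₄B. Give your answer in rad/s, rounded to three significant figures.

3.14

ω₂ = 3.581 rad/s (from 0.57 rev/s).
Differentiating the loop-closure r₂e^{iθ₂}+r₃e^{iθ₃}=r₁+r₄e^{iθ₄} gives r₂ω₂e^{iθ₂}+r₃ω₃e^{iθ₃}=r₄ω₄e^{iθ₄}.
Eliminating the other unknown: ω₄ = r₂ω₂ sin(θ₂−θ₃) / [r₄ sin(θ₄−θ₃)].
Numerator sine = +0.93909; denominator sine = +0.69340.
Result = 0.0528·3.581·(+0.93909) / (0.0816·(+0.69340)) = +3.1385 rad/s; magnitude 3.1385 rad/s.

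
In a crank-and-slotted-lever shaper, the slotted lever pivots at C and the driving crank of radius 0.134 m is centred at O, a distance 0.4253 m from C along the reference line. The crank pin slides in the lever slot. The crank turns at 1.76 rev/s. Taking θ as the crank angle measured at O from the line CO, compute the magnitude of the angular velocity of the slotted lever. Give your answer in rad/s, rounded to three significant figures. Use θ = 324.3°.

2.44

ω = 11.06 rad/s (from 1.76 rev/s).
Crank pin A relative to C: A = (d + r cosθ, r sinθ); lever angle φ = atan2(r sinθ, d + r cosθ).
Differentiating tanφ: φ̇ = rω(d cosθ + r)/(d² + r² + 2dr cosθ).
d² + r² + 2dr cosθ = |CA|² = 0.291398 m²;  d cosθ + r = +0.47938 m.
|ω_lever| = |0.134·11.06·+0.47938| / 0.291398 = 2.4378 rad/s.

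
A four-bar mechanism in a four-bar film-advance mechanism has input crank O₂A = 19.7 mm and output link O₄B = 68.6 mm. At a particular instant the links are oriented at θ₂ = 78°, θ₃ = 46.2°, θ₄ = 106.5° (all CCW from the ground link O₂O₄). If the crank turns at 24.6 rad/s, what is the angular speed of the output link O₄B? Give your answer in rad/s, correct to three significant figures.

4.29

ω₂ = 24.6 rad/s
Differentiating the loop-closure r₂e^{iθ₂}+r₃e^{iθ₃}=r₁+r₄e^{iθ₄} gives r₂ω₂e^{iθ₂}+r₃ω₃e^{iθ₃}=r₄ω₄e^{iθ₄}.
Eliminating the other unknown: ω₄ = r₂ω₂ sin(θ₂−θ₃) / [r₄ sin(θ₄−θ₃)].
Numerator sine = +0.52696; denominator sine = +0.86863.
Result = 0.0197·24.6·(+0.52696) / (0.0686·(+0.86863)) = +4.2856 rad/s; magnitude 4.2856 rad/s.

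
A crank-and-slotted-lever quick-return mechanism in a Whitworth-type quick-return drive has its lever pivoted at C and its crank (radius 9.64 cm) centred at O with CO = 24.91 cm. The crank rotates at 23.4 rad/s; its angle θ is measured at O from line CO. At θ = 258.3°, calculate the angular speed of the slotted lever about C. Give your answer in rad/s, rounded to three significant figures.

ω = 23.4 rad/s
Crank pin A relative to C: A = (d + r cosθ, r sinθ); lever angle φ = atan2(r sinθ, d + r cosθ).
Differentiating tanφ: φ̇ = rω(d cosθ + r)/(d² + r² + 2dr cosθ).
d² + r² + 2dr cosθ = |CA|² = 0.0616046 m²;  d cosθ + r = +0.045886 m.
|ω_lever| = |0.0964·23.4·+0.045886| / 0.0616046 = 1.6802 rad/s.

1.68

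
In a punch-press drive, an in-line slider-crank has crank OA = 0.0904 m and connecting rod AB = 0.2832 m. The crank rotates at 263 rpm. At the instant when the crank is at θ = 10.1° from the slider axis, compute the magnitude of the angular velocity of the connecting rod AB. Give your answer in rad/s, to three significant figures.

8.67

ω = 27.54 rad/s (converted from 263 rpm).
The rod makes angle φ with the slider axis where L sinφ = r sinθ; differentiating, L cosφ·φ̇ = r ω cosθ.
L cosφ = √(L² − r² sin²θ) = 0.28276 m.
|ω_rod| = r ω |cosθ| / √(L² − r² sin²θ) = 0.0904·27.54·0.98450/0.28276 = 8.6688 rad/s.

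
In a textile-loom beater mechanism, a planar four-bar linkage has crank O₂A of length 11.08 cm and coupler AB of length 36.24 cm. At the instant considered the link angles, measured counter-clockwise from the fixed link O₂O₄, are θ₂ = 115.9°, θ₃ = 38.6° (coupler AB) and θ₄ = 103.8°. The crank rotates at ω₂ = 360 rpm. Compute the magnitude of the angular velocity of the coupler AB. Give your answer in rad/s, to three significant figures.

2.66

ω₂ = 37.7 rad/s (from 360 rpm).
Differentiating the loop-closure r₂e^{iθ₂}+r₃e^{iθ₃}=r₁+r₄e^{iθ₄} gives r₂ω₂e^{iθ₂}+r₃ω₃e^{iθ₃}=r₄ω₄e^{iθ₄}.
Eliminating the other unknown: ω₃ = r₂ω₂ sin(θ₄−θ₂) / [r₃ sin(θ₃−θ₄)].
Numerator sine = -0.20962; denominator sine = -0.90778.
Result = 0.1108·37.7·(-0.20962) / (0.3624·(-0.90778)) = +2.6615 rad/s; magnitude 2.6615 rad/s.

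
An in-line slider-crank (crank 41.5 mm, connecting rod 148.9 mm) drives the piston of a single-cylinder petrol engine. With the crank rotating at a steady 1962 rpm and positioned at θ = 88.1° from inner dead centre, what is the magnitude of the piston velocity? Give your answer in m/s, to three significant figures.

8.60

ω = 2π·1962/60 = 205.5 rad/s
For an in-line slider-crank, x = r cosθ + √(L² − r² sin²θ), so v = −rω sinθ·[1 + r cosθ/√(L² − r² sin²θ)].
With r = 0.0415 m, L = 0.1489 m, θ = 88.1°: √(L² − r² sin²θ) = 0.14301 m.
v = −0.0415·205.5·0.99945·[1 + 0.0415·0.03316/0.14301] = -8.6039 m/s.
|v| = 8.6039 m/s.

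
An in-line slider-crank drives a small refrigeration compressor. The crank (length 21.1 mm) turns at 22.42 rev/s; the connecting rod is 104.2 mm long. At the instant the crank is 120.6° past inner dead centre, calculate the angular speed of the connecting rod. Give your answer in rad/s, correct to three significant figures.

14.7

ω = 140.9 rad/s (converted from 22.42 rev/s).
The rod makes angle φ with the slider axis where L sinφ = r sinθ; differentiating, L cosφ·φ̇ = r ω cosθ.
L cosφ = √(L² − r² sin²θ) = 0.10261 m.
|ω_rod| = r ω |cosθ| / √(L² − r² sin²θ) = 0.0211·140.9·0.50904/0.10261 = 14.746 rad/s.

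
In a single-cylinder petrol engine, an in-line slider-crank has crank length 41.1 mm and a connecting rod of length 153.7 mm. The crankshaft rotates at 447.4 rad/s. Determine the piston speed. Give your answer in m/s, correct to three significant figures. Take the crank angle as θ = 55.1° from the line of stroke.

17.4

ω = 447.4 rad/s
For an in-line slider-crank, x = r cosθ + √(L² − r² sin²θ), so v = −rω sinθ·[1 + r cosθ/√(L² − r² sin²θ)].
With r = 0.0411 m, L = 0.1537 m, θ = 55.1°: √(L² − r² sin²θ) = 0.14996 m.
v = −0.0411·447.4·0.82015·[1 + 0.0411·0.57215/0.14996] = -17.446 m/s.
|v| = 17.446 m/s.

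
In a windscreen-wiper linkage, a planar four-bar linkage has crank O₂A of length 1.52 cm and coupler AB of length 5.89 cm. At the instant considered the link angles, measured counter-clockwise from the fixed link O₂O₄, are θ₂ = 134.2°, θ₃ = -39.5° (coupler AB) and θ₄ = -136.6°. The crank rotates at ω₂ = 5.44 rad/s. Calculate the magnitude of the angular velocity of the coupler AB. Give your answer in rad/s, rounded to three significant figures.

1.41

ω₂ = 5.44 rad/s
Differentiating the loop-closure r₂e^{iθ₂}+r₃e^{iθ₃}=r₁+r₄e^{iθ₄} gives r₂ω₂e^{iθ₂}+r₃ω₃e^{iθ₃}=r₄ω₄e^{iθ₄}.
Eliminating the other unknown: ω₃ = r₂ω₂ sin(θ₄−θ₂) / [r₃ sin(θ₃−θ₄)].
Numerator sine = +0.99990; denominator sine = +0.99233.
Result = 0.0152·5.44·(+0.99990) / (0.0589·(+0.99233)) = +1.4146 rad/s; magnitude 1.4146 rad/s.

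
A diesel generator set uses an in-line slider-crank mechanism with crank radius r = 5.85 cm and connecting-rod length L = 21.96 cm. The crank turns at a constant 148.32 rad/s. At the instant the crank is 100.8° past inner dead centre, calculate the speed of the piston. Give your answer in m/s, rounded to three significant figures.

8.08

ω = 148.3 rad/s
For an in-line slider-crank, x = r cosθ + √(L² − r² sin²θ), so v = −rω sinθ·[1 + r cosθ/√(L² − r² sin²θ)].
With r = 0.0585 m, L = 0.2196 m, θ = 100.8°: √(L² − r² sin²θ) = 0.21195 m.
v = −0.0585·148.3·0.98229·[1 + 0.0585·-0.18738/0.21195] = -8.0822 m/s.
|v| = 8.0822 m/s.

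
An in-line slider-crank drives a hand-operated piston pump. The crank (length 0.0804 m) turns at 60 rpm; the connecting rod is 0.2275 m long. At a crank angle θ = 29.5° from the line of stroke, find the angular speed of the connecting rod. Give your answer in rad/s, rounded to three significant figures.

1.96

ω = 6.283 rad/s (converted from 60 rpm).
The rod makes angle φ with the slider axis where L sinφ = r sinθ; differentiating, L cosφ·φ̇ = r ω cosθ.
L cosφ = √(L² − r² sin²θ) = 0.22403 m.
|ω_rod| = r ω |cosθ| / √(L² − r² sin²θ) = 0.0804·6.283·0.87036/0.22403 = 1.9626 rad/s.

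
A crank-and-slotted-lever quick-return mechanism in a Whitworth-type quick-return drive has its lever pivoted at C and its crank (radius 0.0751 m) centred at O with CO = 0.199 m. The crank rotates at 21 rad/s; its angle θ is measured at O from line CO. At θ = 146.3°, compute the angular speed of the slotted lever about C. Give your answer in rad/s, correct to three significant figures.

7.00

ω = 21 rad/s
Crank pin A relative to C: A = (d + r cosθ, r sinθ); lever angle φ = atan2(r sinθ, d + r cosθ).
Differentiating tanφ: φ̇ = rω(d cosθ + r)/(d² + r² + 2dr cosθ).
d² + r² + 2dr cosθ = |CA|² = 0.0203741 m²;  d cosθ + r = -0.090459 m.
|ω_lever| = |0.0751·21·-0.090459| / 0.0203741 = 7.0022 rad/s.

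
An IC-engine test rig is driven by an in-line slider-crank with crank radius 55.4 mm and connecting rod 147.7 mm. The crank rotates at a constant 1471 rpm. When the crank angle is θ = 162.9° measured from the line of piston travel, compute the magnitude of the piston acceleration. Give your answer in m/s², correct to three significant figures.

ω = 2π·1471/60 = 154 rad/s
x(θ) = r cosθ + √(L² − r² sin²θ); with ω constant, a = ω²·d²x/dθ².
d²x/dθ² = −r cosθ − r²(cos2θ)/√u − r⁴ sin²2θ/(4u^{3/2}),  u = L² − r² sin²θ = 0.0215499 m².
Substituting r = 0.0554 m, L = 0.1477 m, θ = 162.9°: d²x/dθ² = +0.035424 m.
a = ω²·d²x/dθ² = (154)²·(+0.035424) = +840.58 m/s²;  |a| = 840.58 m/s².

841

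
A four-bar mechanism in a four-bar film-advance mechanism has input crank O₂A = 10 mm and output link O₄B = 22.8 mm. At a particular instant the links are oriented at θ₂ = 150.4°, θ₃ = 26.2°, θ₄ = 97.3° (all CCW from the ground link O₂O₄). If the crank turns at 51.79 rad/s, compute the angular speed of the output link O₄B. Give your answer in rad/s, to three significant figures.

19.9

ω₂ = 51.79 rad/s
Differentiating the loop-closure r₂e^{iθ₂}+r₃e^{iθ₃}=r₁+r₄e^{iθ₄} gives r₂ω₂e^{iθ₂}+r₃ω₃e^{iθ₃}=r₄ω₄e^{iθ₄}.
Eliminating the other unknown: ω₄ = r₂ω₂ sin(θ₂−θ₃) / [r₄ sin(θ₄−θ₃)].
Numerator sine = +0.82708; denominator sine = +0.94609.
Result = 0.01·51.79·(+0.82708) / (0.0228·(+0.94609)) = +19.858 rad/s; magnitude 19.858 rad/s.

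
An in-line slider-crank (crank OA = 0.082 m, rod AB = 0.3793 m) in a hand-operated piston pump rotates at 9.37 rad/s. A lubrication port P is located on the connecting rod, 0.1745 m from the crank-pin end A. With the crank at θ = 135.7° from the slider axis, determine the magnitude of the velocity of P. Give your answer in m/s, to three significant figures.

0.580

ω = 9.37 rad/s.  Crank-pin speed |V_A| = rω = 0.76834 m/s, perpendicular to OA.
Rod angle: sinφ = −(r/L) sinθ ⇒ φ = -8.684°; ω_rod = −rω cosθ/√(L²−r²sin²θ) = +1.4666 rad/s.
V_P = V_A + ω_rod × AP, with AP = 0.1745 m along the rod.
Components: V_Px = −rω sinθ − a·ω_rod·sinφ = -0.49798 m/s;  V_Py = rω cosθ + a·ω_rod·cosφ = -0.29691 m/s.
|V_P| = √(V_Px² + V_Py²) = 0.57978 m/s.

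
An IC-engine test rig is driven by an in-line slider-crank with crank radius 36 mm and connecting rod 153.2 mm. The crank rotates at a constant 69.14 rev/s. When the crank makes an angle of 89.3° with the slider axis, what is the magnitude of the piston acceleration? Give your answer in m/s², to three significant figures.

1560

ω = 2π·69.1 = 434.4 rad/s
x(θ) = r cosθ + √(L² − r² sin²θ); with ω constant, a = ω²·d²x/dθ².
d²x/dθ² = −r cosθ − r²(cos2θ)/√u − r⁴ sin²2θ/(4u^{3/2}),  u = L² − r² sin²θ = 0.0221744 m².
Substituting r = 0.036 m, L = 0.1532 m, θ = 89.3°: d²x/dθ² = +0.0082607 m.
a = ω²·d²x/dθ² = (434.4)²·(+0.0082607) = +1559 m/s²;  |a| = 1559 m/s².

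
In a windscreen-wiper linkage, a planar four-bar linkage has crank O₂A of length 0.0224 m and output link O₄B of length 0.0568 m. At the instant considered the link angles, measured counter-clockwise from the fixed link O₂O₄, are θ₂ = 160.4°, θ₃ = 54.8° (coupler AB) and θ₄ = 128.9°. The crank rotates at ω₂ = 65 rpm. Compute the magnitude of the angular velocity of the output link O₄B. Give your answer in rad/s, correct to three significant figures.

2.69

ω₂ = 6.807 rad/s (from 65 rpm).
Differentiating the loop-closure r₂e^{iθ₂}+r₃e^{iθ₃}=r₁+r₄e^{iθ₄} gives r₂ω₂e^{iθ₂}+r₃ω₃e^{iθ₃}=r₄ω₄e^{iθ₄}.
Eliminating the other unknown: ω₄ = r₂ω₂ sin(θ₂−θ₃) / [r₄ sin(θ₄−θ₃)].
Numerator sine = +0.96316; denominator sine = +0.96174.
Result = 0.0224·6.807·(+0.96316) / (0.0568·(+0.96174)) = +2.6883 rad/s; magnitude 2.6883 rad/s.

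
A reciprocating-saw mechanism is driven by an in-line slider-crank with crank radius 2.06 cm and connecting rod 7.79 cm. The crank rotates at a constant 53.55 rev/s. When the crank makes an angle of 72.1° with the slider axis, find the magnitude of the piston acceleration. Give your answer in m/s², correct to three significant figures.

ω = 2π·53.5 = 336.5 rad/s
x(θ) = r cosθ + √(L² − r² sin²θ); with ω constant, a = ω²·d²x/dθ².
d²x/dθ² = −r cosθ − r²(cos2θ)/√u − r⁴ sin²2θ/(4u^{3/2}),  u = L² − r² sin²θ = 0.00568414 m².
Substituting r = 0.0206 m, L = 0.0779 m, θ = 72.1°: d²x/dθ² = -0.0018023 m.
a = ω²·d²x/dθ² = (336.5)²·(-0.0018023) = -204.04 m/s²;  |a| = 204.04 m/s².

204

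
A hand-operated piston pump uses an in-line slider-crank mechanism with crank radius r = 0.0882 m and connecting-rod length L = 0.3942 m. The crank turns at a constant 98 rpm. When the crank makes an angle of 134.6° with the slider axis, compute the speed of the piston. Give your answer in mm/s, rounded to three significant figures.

542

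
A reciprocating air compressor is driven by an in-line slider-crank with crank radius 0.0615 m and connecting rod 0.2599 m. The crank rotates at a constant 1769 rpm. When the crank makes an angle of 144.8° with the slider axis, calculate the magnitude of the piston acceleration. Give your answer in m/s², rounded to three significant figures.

ω = 2π·1769/60 = 185.2 rad/s
x(θ) = r cosθ + √(L² − r² sin²θ); with ω constant, a = ω²·d²x/dθ².
d²x/dθ² = −r cosθ − r²(cos2θ)/√u − r⁴ sin²2θ/(4u^{3/2}),  u = L² − r² sin²θ = 0.0662913 m².
Substituting r = 0.0615 m, L = 0.2599 m, θ = 144.8°: d²x/dθ² = +0.045141 m.
a = ω²·d²x/dθ² = (185.2)²·(+0.045141) = +1549.1 m/s²;  |a| = 1549.1 m/s².

1550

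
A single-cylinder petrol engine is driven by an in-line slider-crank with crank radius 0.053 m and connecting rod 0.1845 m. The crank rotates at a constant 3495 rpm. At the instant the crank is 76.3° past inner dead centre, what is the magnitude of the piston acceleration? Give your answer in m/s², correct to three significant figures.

194

ω = 2π·3495/60 = 366 rad/s
x(θ) = r cosθ + √(L² − r² sin²θ); with ω constant, a = ω²·d²x/dθ².
d²x/dθ² = −r cosθ − r²(cos2θ)/√u − r⁴ sin²2θ/(4u^{3/2}),  u = L² − r² sin²θ = 0.0313888 m².
Substituting r = 0.053 m, L = 0.1845 m, θ = 76.3°: d²x/dθ² = +0.0014487 m.
a = ω²·d²x/dθ² = (366)²·(+0.0014487) = +194.06 m/s²;  |a| = 194.06 m/s².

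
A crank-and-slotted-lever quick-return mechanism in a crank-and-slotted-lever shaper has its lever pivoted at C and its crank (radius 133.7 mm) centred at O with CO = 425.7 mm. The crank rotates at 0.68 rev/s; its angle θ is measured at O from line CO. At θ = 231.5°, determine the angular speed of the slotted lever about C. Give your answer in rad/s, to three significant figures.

ω = 4.273 rad/s (from 0.68 rev/s).
Crank pin A relative to C: A = (d + r cosθ, r sinθ); lever angle φ = atan2(r sinθ, d + r cosθ).
Differentiating tanφ: φ̇ = rω(d cosθ + r)/(d² + r² + 2dr cosθ).
d² + r² + 2dr cosθ = |CA|² = 0.128234 m²;  d cosθ + r = -0.1313 m.
|ω_lever| = |0.1337·4.273·-0.1313| / 0.128234 = 0.58492 rad/s.

0.585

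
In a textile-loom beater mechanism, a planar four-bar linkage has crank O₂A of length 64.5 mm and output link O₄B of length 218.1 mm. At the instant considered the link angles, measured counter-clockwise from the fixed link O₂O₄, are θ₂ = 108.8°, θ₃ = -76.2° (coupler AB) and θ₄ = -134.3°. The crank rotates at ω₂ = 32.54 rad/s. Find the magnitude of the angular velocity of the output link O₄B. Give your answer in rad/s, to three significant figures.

ω₂ = 32.54 rad/s
Differentiating the loop-closure r₂e^{iθ₂}+r₃e^{iθ₃}=r₁+r₄e^{iθ₄} gives r₂ω₂e^{iθ₂}+r₃ω₃e^{iθ₃}=r₄ω₄e^{iθ₄}.
Eliminating the other unknown: ω₄ = r₂ω₂ sin(θ₂−θ₃) / [r₄ sin(θ₄−θ₃)].
Numerator sine = -0.08716; denominator sine = -0.84897.
Result = 0.0645·32.54·(-0.08716) / (0.2181·(-0.84897)) = +0.98793 rad/s; magnitude 0.98793 rad/s.

0.988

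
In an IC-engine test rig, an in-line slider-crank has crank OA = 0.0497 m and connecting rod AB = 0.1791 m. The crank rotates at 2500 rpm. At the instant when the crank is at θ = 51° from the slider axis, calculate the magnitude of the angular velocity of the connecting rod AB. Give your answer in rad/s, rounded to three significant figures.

ω = 261.8 rad/s (converted from 2500 rpm).
The rod makes angle φ with the slider axis where L sinφ = r sinθ; differentiating, L cosφ·φ̇ = r ω cosθ.
L cosφ = √(L² − r² sin²θ) = 0.17489 m.
|ω_rod| = r ω |cosθ| / √(L² − r² sin²θ) = 0.0497·261.8·0.62932/0.17489 = 46.821 rad/s.

46.8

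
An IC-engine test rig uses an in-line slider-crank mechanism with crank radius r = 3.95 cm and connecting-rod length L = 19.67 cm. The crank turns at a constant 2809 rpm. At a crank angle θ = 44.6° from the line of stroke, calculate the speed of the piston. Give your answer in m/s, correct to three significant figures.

9.34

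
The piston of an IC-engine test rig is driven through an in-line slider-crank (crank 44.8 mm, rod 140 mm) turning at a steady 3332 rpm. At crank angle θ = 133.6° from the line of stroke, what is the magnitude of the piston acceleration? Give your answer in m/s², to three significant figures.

3800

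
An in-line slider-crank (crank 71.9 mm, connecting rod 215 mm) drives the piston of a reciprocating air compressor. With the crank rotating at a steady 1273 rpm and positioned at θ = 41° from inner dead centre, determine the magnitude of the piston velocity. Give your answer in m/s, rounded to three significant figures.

7.91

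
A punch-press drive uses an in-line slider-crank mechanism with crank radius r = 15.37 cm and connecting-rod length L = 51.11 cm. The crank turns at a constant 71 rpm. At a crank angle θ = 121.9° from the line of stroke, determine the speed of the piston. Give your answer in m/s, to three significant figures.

0.811

ω = 2π·71/60 = 7.435 rad/s
For an in-line slider-crank, x = r cosθ + √(L² − r² sin²θ), so v = −rω sinθ·[1 + r cosθ/√(L² − r² sin²θ)].
With r = 0.1537 m, L = 0.5111 m, θ = 121.9°: √(L² − r² sin²θ) = 0.49416 m.
v = −0.1537·7.435·0.84897·[1 + 0.1537·-0.52844/0.49416] = -0.81072 m/s.
|v| = 0.81072 m/s.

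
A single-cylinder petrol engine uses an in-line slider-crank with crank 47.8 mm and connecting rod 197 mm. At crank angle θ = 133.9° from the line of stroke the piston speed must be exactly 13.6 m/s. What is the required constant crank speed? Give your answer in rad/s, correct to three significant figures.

For an in-line slider-crank, |v_piston| = rω|sinθ|·[1 + r cosθ/√(L² − r² sin²θ)].
With r = 0.0478 m, L = 0.197 m, θ = 133.9°: the bracketed kinematic factor |dx/dθ| = 0.028557 m.
ω = v/|dx/dθ| = 13.6/0.028557 = 476.24 rad/s.

476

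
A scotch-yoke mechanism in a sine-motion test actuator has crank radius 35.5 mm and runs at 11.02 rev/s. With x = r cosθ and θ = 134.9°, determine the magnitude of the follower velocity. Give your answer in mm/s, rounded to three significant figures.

1740

ω = 69.24 rad/s (from 11.02 rev/s).
x = r cosθ ⇒ ẋ = −rω sinθ.
|v| = rω|sinθ| = 0.0355·69.24·|sin 134.9°| = 1.7411 m/s = 1741.1 mm/s.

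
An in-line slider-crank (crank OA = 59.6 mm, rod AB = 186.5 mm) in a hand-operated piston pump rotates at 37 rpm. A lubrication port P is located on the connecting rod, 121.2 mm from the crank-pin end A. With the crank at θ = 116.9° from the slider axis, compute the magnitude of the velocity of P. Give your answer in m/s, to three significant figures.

ω = 3.875 rad/s.  Crank-pin speed |V_A| = rω = 0.23093 m/s, perpendicular to OA.
Rod angle: sinφ = −(r/L) sinθ ⇒ φ = -16.558°; ω_rod = −rω cosθ/√(L²−r²sin²θ) = +0.58445 rad/s.
V_P = V_A + ω_rod × AP, with AP = 0.1212 m along the rod.
Components: V_Px = −rω sinθ − a·ω_rod·sinφ = -0.18575 m/s;  V_Py = rω cosθ + a·ω_rod·cosφ = -0.036582 m/s.
|V_P| = √(V_Px² + V_Py²) = 0.18932 m/s.

0.189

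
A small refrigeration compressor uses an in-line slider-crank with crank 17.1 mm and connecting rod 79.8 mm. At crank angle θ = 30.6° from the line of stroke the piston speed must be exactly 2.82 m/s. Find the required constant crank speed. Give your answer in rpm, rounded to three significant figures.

2610

For an in-line slider-crank, |v_piston| = rω|sinθ|·[1 + r cosθ/√(L² − r² sin²θ)].
With r = 0.0171 m, L = 0.0798 m, θ = 30.6°: the bracketed kinematic factor |dx/dθ| = 0.01032 m.
ω = v/|dx/dθ| = 2.82/0.01032 = 273.26 rad/s.
N = 60ω/(2π) = 2609.5 rpm.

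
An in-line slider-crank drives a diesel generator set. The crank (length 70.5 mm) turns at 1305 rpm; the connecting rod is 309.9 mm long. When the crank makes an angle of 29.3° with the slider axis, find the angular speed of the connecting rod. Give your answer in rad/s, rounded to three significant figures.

ω = 136.7 rad/s (converted from 1305 rpm).
The rod makes angle φ with the slider axis where L sinφ = r sinθ; differentiating, L cosφ·φ̇ = r ω cosθ.
L cosφ = √(L² − r² sin²θ) = 0.30797 m.
|ω_rod| = r ω |cosθ| / √(L² − r² sin²θ) = 0.0705·136.7·0.87207/0.30797 = 27.281 rad/s.

27.3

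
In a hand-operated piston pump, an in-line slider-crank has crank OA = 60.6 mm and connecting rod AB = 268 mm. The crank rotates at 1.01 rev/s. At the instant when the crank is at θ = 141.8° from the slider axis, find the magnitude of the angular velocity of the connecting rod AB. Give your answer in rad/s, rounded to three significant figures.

1.14

ω = 6.346 rad/s (converted from 1.01 rev/s).
The rod makes angle φ with the slider axis where L sinφ = r sinθ; differentiating, L cosφ·φ̇ = r ω cosθ.
L cosφ = √(L² − r² sin²θ) = 0.26537 m.
|ω_rod| = r ω |cosθ| / √(L² − r² sin²θ) = 0.0606·6.346·0.78586/0.26537 = 1.1389 rad/s.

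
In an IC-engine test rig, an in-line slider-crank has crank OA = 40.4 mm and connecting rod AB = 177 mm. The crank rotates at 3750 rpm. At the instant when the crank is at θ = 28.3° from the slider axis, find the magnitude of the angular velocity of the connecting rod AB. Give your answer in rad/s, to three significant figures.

79.4

ω = 392.7 rad/s (converted from 3750 rpm).
The rod makes angle φ with the slider axis where L sinφ = r sinθ; differentiating, L cosφ·φ̇ = r ω cosθ.
L cosφ = √(L² − r² sin²θ) = 0.17596 m.
|ω_rod| = r ω |cosθ| / √(L² − r² sin²θ) = 0.0404·392.7·0.88048/0.17596 = 79.386 rad/s.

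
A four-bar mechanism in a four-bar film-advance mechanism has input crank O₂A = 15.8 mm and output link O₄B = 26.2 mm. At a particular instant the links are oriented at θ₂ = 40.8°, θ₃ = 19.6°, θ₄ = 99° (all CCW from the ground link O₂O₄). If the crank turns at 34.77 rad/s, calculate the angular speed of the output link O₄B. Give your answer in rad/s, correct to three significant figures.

7.71

ω₂ = 34.77 rad/s
Differentiating the loop-closure r₂e^{iθ₂}+r₃e^{iθ₃}=r₁+r₄e^{iθ₄} gives r₂ω₂e^{iθ₂}+r₃ω₃e^{iθ₃}=r₄ω₄e^{iθ₄}.
Eliminating the other unknown: ω₄ = r₂ω₂ sin(θ₂−θ₃) / [r₄ sin(θ₄−θ₃)].
Numerator sine = +0.36162; denominator sine = +0.98294.
Result = 0.0158·34.77·(+0.36162) / (0.0262·(+0.98294)) = +7.7142 rad/s; magnitude 7.7142 rad/s.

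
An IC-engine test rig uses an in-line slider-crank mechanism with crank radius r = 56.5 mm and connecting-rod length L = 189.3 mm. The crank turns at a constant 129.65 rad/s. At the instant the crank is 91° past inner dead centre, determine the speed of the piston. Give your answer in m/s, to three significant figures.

7.28

ω = 129.7 rad/s
For an in-line slider-crank, x = r cosθ + √(L² − r² sin²θ), so v = −rω sinθ·[1 + r cosθ/√(L² − r² sin²θ)].
With r = 0.0565 m, L = 0.1893 m, θ = 91°: √(L² − r² sin²θ) = 0.18067 m.
v = −0.0565·129.7·0.99985·[1 + 0.0565·-0.01745/0.18067] = -7.2841 m/s.
|v| = 7.2841 m/s.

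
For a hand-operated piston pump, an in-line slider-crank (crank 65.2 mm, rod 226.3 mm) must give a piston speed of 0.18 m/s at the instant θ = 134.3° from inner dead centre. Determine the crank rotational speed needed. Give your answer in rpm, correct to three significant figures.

For an in-line slider-crank, |v_piston| = rω|sinθ|·[1 + r cosθ/√(L² − r² sin²θ)].
With r = 0.0652 m, L = 0.2263 m, θ = 134.3°: the bracketed kinematic factor |dx/dθ| = 0.037067 m.
ω = v/|dx/dθ| = 0.18/0.037067 = 4.856 rad/s.
N = 60ω/(2π) = 46.372 rpm.

46.4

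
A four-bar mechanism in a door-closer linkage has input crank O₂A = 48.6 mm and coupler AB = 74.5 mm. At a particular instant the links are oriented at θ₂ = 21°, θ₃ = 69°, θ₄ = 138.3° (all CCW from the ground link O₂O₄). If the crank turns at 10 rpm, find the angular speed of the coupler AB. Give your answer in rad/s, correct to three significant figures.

0.649

ω₂ = 1.047 rad/s (from 10 rpm).
Differentiating the loop-closure r₂e^{iθ₂}+r₃e^{iθ₃}=r₁+r₄e^{iθ₄} gives r₂ω₂e^{iθ₂}+r₃ω₃e^{iθ₃}=r₄ω₄e^{iθ₄}.
Eliminating the other unknown: ω₃ = r₂ω₂ sin(θ₄−θ₂) / [r₃ sin(θ₃−θ₄)].
Numerator sine = +0.88862; denominator sine = -0.93544.
Result = 0.0486·1.047·(+0.88862) / (0.0745·(-0.93544)) = -0.64894 rad/s; magnitude 0.64894 rad/s.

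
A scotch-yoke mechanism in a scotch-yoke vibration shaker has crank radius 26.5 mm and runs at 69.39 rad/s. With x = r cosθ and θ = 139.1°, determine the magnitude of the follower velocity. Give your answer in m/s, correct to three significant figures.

1.20

ω = 69.39 rad/s
x = r cosθ ⇒ ẋ = −rω sinθ.
|v| = rω|sinθ| = 0.0265·69.39·|sin 139.1°| = 1.204 m/s.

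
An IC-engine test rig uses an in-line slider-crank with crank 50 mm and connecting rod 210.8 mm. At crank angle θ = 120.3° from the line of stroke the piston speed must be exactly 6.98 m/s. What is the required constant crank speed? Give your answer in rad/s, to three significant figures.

For an in-line slider-crank, |v_piston| = rω|sinθ|·[1 + r cosθ/√(L² − r² sin²θ)].
With r = 0.05 m, L = 0.2108 m, θ = 120.3°: the bracketed kinematic factor |dx/dθ| = 0.037892 m.
ω = v/|dx/dθ| = 6.98/0.037892 = 184.21 rad/s.

184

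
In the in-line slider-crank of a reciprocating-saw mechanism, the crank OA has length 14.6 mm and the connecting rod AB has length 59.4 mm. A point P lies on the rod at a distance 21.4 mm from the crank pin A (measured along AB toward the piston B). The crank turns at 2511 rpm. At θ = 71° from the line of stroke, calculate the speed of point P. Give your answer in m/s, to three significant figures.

3.82

ω = 263 rad/s.  Crank-pin speed |V_A| = rω = 3.8391 m/s, perpendicular to OA.
Rod angle: sinφ = −(r/L) sinθ ⇒ φ = -13.438°; ω_rod = −rω cosθ/√(L²−r²sin²θ) = -21.634 rad/s.
V_P = V_A + ω_rod × AP, with AP = 0.0214 m along the rod.
Components: V_Px = −rω sinθ − a·ω_rod·sinφ = -3.7375 m/s;  V_Py = rω cosθ + a·ω_rod·cosφ = +0.79959 m/s.
|V_P| = √(V_Px² + V_Py²) = 3.8221 m/s.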